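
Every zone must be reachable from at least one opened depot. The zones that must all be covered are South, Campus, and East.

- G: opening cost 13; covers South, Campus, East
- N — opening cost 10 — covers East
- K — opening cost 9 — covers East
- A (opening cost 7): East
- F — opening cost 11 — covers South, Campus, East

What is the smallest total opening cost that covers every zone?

F alone covers South, Campus, East — every zone.
Total opening cost: 11.

11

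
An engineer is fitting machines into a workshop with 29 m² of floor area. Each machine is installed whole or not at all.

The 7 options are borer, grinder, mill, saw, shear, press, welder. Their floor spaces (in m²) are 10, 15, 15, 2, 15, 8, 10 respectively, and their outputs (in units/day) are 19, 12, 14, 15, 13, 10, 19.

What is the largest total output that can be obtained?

Allowing fractional choices, the relaxed optimum would be about 61.8, but machines are indivisible.
borer + saw + welder: floor space 10 + 2 + 10 = 22 ≤ 29, output 19 + 15 + 19 = 53.
borer + mill + saw: floor space 10 + 15 + 2 = 27 ≤ 29, output 19 + 14 + 15 = 48.
mill + saw + welder: floor space 15 + 2 + 10 = 27 ≤ 29, output 14 + 15 + 19 = 48.
Best is borer, saw, and welder with total output 53.

53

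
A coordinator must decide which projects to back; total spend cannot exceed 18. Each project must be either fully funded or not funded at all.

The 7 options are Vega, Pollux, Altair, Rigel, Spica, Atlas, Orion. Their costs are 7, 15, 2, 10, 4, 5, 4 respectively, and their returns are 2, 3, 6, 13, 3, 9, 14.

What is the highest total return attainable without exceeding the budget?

33

Allowing fractional choices, the relaxed optimum would be about 38.1, but projects are indivisible.
Altair + Rigel + Orion: cost 2 + 10 + 4 = 16 ≤ 18, return 6 + 13 + 14 = 33.
Altair + Spica + Atlas + Orion: cost 2 + 4 + 5 + 4 = 15 ≤ 18, return 6 + 3 + 9 + 14 = 32.
Best is Altair, Rigel, and Orion with total return 33.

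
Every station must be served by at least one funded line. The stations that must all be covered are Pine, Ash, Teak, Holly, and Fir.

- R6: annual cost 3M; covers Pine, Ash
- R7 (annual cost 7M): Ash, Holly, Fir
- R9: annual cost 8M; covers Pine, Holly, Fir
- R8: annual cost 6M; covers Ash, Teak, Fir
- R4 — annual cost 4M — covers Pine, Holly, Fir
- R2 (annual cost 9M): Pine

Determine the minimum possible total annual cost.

The greedy cost-per-new-station heuristic would pick R4, R6, and R8 for 13, but a cheaper cover exists.
Choose R8 and R4: together they cover Pine, Ash, Teak, Holly, Fir — every station.
Total annual cost: 6 + 4 = 10.
No cover costs less than 10.

10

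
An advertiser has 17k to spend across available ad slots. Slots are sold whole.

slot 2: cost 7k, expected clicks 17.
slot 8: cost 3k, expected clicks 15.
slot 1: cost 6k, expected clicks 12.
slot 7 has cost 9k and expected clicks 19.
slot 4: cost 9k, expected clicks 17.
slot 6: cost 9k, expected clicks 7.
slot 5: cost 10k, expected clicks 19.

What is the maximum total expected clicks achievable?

44

Allowing fractional choices, the relaxed optimum would be about 46.8, but ad slots are indivisible.
slot 2 + slot 5: cost 7 + 10 = 17 ≤ 17, expected clicks 17 + 19 = 36.
slot 2 + slot 8 + slot 1: cost 7 + 3 + 6 = 16 ≤ 17, expected clicks 17 + 15 + 12 = 44.
slot 2 + slot 7: cost 7 + 9 = 16 ≤ 17, expected clicks 17 + 19 = 36.
Best is slot 2, slot 8, and slot 1 with total expected clicks 44.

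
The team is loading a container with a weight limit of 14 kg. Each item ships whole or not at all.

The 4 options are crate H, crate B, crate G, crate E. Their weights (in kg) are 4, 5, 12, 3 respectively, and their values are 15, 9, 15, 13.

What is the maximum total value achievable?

Allowing fractional choices, the relaxed optimum would be about 39.5, but items are indivisible.
crate H + crate B + crate E: weight 4 + 5 + 3 = 12 ≤ 14, value 15 + 9 + 13 = 37.
crate H + crate E: weight 4 + 3 = 7 ≤ 14, value 15 + 13 = 28.
crate H + crate B: weight 4 + 5 = 9 ≤ 14, value 15 + 9 = 24.
Best is crate H, crate B, and crate E with total value 37.

37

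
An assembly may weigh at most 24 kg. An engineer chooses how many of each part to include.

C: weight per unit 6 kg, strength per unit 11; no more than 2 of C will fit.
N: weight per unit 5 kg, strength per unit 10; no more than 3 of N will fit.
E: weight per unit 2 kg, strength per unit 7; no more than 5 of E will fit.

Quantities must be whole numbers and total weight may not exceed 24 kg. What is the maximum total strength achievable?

This is a bounded integer knapsack.
Take 1×C, 2×N, and 4×E: weight 24 ≤ 24, strength 1·11 + 2·10 + 4·7 = 59.
No other integer combination yields more.

59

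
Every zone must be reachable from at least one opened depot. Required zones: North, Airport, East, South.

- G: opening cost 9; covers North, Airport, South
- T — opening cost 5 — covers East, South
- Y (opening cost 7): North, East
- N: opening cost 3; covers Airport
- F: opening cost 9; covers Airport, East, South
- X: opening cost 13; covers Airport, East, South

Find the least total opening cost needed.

The greedy cost-per-new-zone heuristic would pick T, N, and Y for 15, but a cheaper cover exists.
Choose G and T: together they cover North, Airport, East, South — every zone.
Total opening cost: 9 + 5 = 14.
No cover costs less than 14.

14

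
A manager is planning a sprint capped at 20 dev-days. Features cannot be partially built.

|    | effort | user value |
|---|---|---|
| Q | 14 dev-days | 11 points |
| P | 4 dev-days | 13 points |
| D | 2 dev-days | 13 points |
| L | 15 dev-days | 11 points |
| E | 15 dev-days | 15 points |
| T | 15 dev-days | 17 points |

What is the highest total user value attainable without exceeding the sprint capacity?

37

Allowing fractional choices, the relaxed optimum would be about 41.9, but features are indivisible.
Q + P + D: effort 14 + 4 + 2 = 20 ≤ 20, user value 11 + 13 + 13 = 37.
D + T: effort 2 + 15 = 17 ≤ 20, user value 13 + 17 = 30.
Best is Q, P, and D with total user value 37.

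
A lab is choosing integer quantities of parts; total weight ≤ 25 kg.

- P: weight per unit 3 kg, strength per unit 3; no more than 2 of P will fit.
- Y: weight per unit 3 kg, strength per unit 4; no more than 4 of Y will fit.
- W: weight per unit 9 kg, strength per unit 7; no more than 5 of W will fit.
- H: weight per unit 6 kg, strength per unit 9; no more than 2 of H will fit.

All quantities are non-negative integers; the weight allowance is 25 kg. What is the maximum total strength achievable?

This is a bounded integer knapsack.
4×Y and 2×H: weight 24 ≤ 25, strength 4·4 + 2·9 = 34.
1×P, 3×Y, and 2×H: weight 24 ≤ 25, strength 1·3 + 3·4 + 2·9 = 33.
Best is 34.

34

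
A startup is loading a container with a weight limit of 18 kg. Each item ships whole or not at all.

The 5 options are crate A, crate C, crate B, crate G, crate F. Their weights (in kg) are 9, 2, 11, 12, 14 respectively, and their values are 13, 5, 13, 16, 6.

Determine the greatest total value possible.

This is a 0-1 knapsack instance.
Allowing fractional choices, the relaxed optimum would be about 27.3, but items are indivisible.
crate A + crate C: weight 9 + 2 = 11 ≤ 18, value 13 + 5 = 18.
crate C + crate B: weight 2 + 11 = 13 ≤ 18, value 5 + 13 = 18.
crate C + crate G: weight 2 + 12 = 14 ≤ 18, value 5 + 16 = 21.
Best is crate C and crate G with total value 21.

21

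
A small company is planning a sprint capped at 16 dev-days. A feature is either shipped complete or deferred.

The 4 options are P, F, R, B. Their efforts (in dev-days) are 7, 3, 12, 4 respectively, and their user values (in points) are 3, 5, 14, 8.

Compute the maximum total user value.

22

Allowing fractional choices, the relaxed optimum would be about 23.5, but features are indivisible.
R + B: effort 12 + 4 = 16 ≤ 16, user value 14 + 8 = 22.
F + R: effort 3 + 12 = 15 ≤ 16, user value 5 + 14 = 19.
P + F + B: effort 7 + 3 + 4 = 14 ≤ 16, user value 3 + 5 + 8 = 16.
Best is R and B with total user value 22.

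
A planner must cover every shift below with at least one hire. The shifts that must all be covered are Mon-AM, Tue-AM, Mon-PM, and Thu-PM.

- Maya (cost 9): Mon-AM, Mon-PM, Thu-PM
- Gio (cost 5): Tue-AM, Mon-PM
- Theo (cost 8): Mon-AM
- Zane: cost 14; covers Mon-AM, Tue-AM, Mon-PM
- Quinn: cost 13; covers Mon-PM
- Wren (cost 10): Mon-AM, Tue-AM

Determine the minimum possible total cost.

14

Choose Maya and Gio: together they cover Mon-AM, Tue-AM, Mon-PM, Thu-PM — every shift.
Total cost: 9 + 5 = 14.
No cover costs less than 14.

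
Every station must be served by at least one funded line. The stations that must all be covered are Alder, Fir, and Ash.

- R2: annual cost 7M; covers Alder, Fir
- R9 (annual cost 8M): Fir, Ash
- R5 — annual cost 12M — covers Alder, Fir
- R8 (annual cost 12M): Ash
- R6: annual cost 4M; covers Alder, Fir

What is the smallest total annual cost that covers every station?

12

Choose R9 and R6: together they cover Alder, Fir, Ash — every station.
Total annual cost: 8 + 4 = 12.
No cover costs less than 12.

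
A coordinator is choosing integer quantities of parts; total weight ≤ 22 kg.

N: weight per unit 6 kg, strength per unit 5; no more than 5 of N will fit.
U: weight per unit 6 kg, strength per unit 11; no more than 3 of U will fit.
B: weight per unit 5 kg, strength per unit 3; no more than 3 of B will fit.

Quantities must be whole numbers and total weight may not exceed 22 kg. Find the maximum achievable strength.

Take 3×U: weight 18 ≤ 22, strength 3·11 = 33.
U has the best ratio (11/6) and is taken to its limit of 3; remaining capacity is filled optimally with the others.

33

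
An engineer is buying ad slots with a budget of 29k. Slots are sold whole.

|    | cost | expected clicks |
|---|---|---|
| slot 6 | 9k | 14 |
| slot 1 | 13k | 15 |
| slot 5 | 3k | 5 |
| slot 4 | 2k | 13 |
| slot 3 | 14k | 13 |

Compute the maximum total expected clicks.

This is a 0-1 knapsack instance.
slot 6 + slot 1 + slot 5 + slot 4: cost 9 + 13 + 3 + 2 = 27 ≤ 29, expected clicks 14 + 15 + 5 + 13 = 47.
slot 6 + slot 5 + slot 4 + slot 3: cost 9 + 3 + 2 + 14 = 28 ≤ 29, expected clicks 14 + 5 + 13 + 13 = 45.
slot 6 + slot 1 + slot 4: cost 9 + 13 + 2 = 24 ≤ 29, expected clicks 14 + 15 + 13 = 42.
Best is slot 6, slot 1, slot 5, and slot 4 with total expected clicks 47.

47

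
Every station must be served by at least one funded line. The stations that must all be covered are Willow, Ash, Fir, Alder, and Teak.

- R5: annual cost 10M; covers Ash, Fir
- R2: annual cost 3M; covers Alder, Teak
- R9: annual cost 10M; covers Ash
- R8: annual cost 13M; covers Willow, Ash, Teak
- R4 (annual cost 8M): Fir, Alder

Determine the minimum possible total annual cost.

21

This is an integer covering problem.
Choose R8 and R4: together they cover Willow, Ash, Fir, Alder, Teak — every station.
Total annual cost: 13 + 8 = 21.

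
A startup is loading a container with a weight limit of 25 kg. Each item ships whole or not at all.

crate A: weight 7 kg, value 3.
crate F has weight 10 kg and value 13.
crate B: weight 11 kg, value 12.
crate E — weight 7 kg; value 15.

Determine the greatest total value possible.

31

Allowing fractional choices, the relaxed optimum would be about 36.7, but items are indivisible.
crate A + crate F + crate E: weight 7 + 10 + 7 = 24 ≤ 25, value 3 + 13 + 15 = 31.
crate A + crate B + crate E: weight 7 + 11 + 7 = 25 ≤ 25, value 3 + 12 + 15 = 30.
Best is crate A, crate F, and crate E with total value 31.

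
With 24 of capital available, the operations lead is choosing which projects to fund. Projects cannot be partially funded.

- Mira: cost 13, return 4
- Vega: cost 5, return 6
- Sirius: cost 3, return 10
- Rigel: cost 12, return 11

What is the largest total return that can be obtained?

27

Vega + Sirius + Rigel: cost 5 + 3 + 12 = 20 ≤ 24, return 6 + 10 + 11 = 27.
Sirius + Rigel: cost 3 + 12 = 15 ≤ 24, return 10 + 11 = 21.
Best is Vega, Sirius, and Rigel with total return 27.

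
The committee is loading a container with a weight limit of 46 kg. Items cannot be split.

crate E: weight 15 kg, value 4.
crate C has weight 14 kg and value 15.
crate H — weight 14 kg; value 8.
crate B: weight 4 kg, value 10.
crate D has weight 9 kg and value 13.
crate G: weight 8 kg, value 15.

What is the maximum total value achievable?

Take crate C, crate B, crate D, and crate G: weight 14 + 4 + 9 + 8 = 35 ≤ 46, value 15 + 10 + 13 + 15 = 53.
No other feasible combination does better.

53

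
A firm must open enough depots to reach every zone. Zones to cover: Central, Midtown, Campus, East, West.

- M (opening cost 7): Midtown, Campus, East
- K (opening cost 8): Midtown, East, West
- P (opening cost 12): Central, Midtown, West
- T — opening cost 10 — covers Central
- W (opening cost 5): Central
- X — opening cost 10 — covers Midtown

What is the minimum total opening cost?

19

This is a weighted set-cover instance.
The greedy cost-per-new-zone heuristic would pick M, W, and K for 20, but a cheaper cover exists.
Choose M and P: together they cover Central, Midtown, Campus, East, West — every zone.
Total opening cost: 7 + 12 = 19.
No cover costs less than 19.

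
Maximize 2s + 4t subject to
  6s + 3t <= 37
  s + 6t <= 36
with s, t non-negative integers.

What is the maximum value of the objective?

(s,t)=(3,5) is feasible, giving 26.
(s,t)=(4,4) is feasible, giving 24.
(s,t)=(2,5) is feasible, giving 24.
(s,t)=(3,4) is feasible, giving 22.
Maximum is 26 at (s,t)=(3,5).

26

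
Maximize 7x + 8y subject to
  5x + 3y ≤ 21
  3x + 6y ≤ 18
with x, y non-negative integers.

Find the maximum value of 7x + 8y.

30

Relaxing integrality, the LP optimum is 34.29 at (x,y) = (3.43, 1.29), which is not an integer point.
(x,y)=(2,2) is feasible, giving 30.
(x,y)=(3,1) is feasible, giving 29.
(x,y)=(4,0) is feasible, giving 28.
(x,y)=(1,2) is feasible, giving 23.
The best lattice point is (2,2), giving 30.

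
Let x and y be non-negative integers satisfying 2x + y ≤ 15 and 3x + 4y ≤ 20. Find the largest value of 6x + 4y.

36

The continuous relaxation peaks at (6.67, 0) with value 40.00; rounding to a feasible lattice point costs some objective.
(x,y)=(6,0): 2·6+1·0=12≤15, 3·6+4·0=18≤20, objective 36.
(x,y)=(5,1): 2·5+1·1=11≤15, 3·5+4·1=19≤20, objective 34.
(x,y)=(5,0): 2·5+1·0=10≤15, 3·5+4·0=15≤20, objective 30.
No feasible integer point exceeds 36.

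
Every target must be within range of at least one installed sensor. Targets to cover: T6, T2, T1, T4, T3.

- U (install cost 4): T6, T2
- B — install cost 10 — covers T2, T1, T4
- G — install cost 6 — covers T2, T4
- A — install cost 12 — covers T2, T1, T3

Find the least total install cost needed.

22

The greedy cost-per-new-target heuristic would pick U, B, and A for 26, but a cheaper cover exists.
Choose U, G, and A: together they cover T6, T2, T1, T4, T3 — every target.
Total install cost: 4 + 6 + 12 = 22.
No cover costs less than 22.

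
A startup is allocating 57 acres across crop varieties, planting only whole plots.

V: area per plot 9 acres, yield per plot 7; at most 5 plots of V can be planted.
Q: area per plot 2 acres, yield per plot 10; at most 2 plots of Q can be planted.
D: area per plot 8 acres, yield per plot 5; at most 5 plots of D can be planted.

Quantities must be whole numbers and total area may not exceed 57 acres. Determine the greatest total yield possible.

60

This is a bounded integer knapsack.
4×V, 2×Q, and 2×D: area 56 ≤ 57, yield 4·7 + 2·10 + 2·5 = 58.
5×V, 2×Q, and 1×D: area 57 ≤ 57, yield 5·7 + 2·10 + 1·5 = 60.
Best is 60.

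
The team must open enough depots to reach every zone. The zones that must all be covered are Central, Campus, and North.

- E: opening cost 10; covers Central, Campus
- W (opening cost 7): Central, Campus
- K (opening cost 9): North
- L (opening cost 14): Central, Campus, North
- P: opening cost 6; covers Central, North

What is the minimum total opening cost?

Choose W and P: together they cover Central, Campus, North — every zone.
Total opening cost: 7 + 6 = 13.

13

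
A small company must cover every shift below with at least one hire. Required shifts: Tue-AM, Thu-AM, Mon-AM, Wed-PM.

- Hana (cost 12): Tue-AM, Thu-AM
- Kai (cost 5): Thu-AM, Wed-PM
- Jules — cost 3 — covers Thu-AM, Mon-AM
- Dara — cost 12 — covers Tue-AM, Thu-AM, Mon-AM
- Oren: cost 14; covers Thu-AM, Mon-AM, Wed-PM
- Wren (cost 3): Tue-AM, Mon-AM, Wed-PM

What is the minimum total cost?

Choose Jules and Wren: together they cover Tue-AM, Thu-AM, Mon-AM, Wed-PM — every shift.
Total cost: 3 + 3 = 6.

6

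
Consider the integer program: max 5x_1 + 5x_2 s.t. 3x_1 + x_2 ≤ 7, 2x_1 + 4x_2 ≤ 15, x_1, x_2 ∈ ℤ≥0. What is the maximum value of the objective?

20

Relaxing integrality, the LP optimum is 22.00 at (x_1,x_2) = (1.3, 3.1), which is not an integer point.
(x_1,x_2)=(1,3): 3·1+1·3=6≤7, 2·1+4·3=14≤15, objective 20.
(x_1,x_2)=(1,2): 3·1+1·2=5≤7, 2·1+4·2=10≤15, objective 15.
(x_1,x_2)=(0,3): 3·0+1·3=3≤7, 2·0+4·3=12≤15, objective 15.
Maximum is 20 at (x_1,x_2)=(1,3).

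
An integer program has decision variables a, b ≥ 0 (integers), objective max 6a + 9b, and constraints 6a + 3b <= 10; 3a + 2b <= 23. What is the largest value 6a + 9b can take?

Relaxing integrality, the LP optimum is 30.00 at (a,b) = (0, 3.33), which is not an integer point.
(a,b)=(0,3): 6·0+3·3=9≤10, 3·0+2·3=6≤23, objective 27.
(a,b)=(0,2): 6·0+3·2=6≤10, 3·0+2·2=4≤23, objective 18.
No feasible integer point exceeds 27.

27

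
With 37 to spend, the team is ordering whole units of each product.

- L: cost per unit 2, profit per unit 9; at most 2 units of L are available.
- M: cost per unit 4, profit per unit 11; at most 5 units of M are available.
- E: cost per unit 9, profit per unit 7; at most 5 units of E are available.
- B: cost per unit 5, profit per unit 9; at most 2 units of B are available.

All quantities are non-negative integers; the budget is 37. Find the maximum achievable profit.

91

This is a bounded integer knapsack.
L has the best ratio (9/2); taking only L gives at most 2×9 = 18 (stopped by the supply cap of 2).
Mixing does better — 2×L, 5×M, and 2×B: cost 34 ≤ 37, profit 2·9 + 5·11 + 2·9 = 91.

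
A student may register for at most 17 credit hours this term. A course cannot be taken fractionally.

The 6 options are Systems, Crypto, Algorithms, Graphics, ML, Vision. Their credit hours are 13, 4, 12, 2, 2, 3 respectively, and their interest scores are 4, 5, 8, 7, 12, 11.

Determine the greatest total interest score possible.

Allowing fractional choices, the relaxed optimum would be about 39.0, but courses are indivisible.
Crypto + Graphics + ML + Vision: credit hours 4 + 2 + 2 + 3 = 11 ≤ 17, interest score 5 + 7 + 12 + 11 = 35.
Graphics + ML + Vision: credit hours 2 + 2 + 3 = 7 ≤ 17, interest score 7 + 12 + 11 = 30.
Algorithms + ML + Vision: credit hours 12 + 2 + 3 = 17 ≤ 17, interest score 8 + 12 + 11 = 31.
Best is Crypto, Graphics, ML, and Vision with total interest score 35.

35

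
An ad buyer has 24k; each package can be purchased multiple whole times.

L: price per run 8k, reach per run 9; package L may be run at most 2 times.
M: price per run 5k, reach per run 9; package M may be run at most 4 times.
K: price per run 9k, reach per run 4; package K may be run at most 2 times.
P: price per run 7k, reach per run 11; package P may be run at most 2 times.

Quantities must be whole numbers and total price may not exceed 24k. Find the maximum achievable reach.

40

2×M and 2×P: price 24 ≤ 24, reach 2·9 + 2·11 = 40.
3×M and 1×P: price 22 ≤ 24, reach 3·9 + 1·11 = 38.
Best is 40.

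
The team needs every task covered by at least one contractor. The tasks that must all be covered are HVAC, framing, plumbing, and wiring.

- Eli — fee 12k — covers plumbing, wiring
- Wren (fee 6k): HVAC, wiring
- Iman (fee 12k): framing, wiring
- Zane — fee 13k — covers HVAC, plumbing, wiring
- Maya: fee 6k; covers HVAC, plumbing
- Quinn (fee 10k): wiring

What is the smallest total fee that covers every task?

This is a weighted set-cover instance.
The greedy cost-per-new-task heuristic would pick Wren, Maya, and Iman for 24, but a cheaper cover exists.
Choose Iman and Maya: together they cover HVAC, framing, plumbing, wiring — every task.
Total fee: 12 + 6 = 18.
No cover costs less than 18.

18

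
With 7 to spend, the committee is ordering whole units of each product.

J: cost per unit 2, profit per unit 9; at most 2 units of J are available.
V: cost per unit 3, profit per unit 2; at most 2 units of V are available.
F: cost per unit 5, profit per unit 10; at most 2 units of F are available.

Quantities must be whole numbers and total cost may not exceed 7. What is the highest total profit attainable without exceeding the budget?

20

This is a bounded integer knapsack.
1×J and 1×F: cost 7 ≤ 7, profit 1·9 + 1·10 = 19.
2×J and 1×V: cost 7 ≤ 7, profit 2·9 + 1·2 = 20.
Best is 20.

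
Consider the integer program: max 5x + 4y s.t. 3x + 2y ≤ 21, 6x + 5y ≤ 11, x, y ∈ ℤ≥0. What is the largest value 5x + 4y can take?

9

The continuous relaxation peaks at (1.83, 0) with value 9.17; rounding to a feasible lattice point costs some objective.
(x,y)=(1,1) is feasible, giving 9.
(x,y)=(0,2) is feasible, giving 8.
(x,y)=(1,0) is feasible, giving 5.
The best lattice point is (1,1), giving 9.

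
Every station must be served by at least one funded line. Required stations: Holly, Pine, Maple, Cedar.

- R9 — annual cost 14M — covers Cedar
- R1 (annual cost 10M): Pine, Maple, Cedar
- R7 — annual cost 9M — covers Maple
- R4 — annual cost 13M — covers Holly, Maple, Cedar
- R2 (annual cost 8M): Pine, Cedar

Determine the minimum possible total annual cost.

This is an integer covering problem.
The greedy cost-per-new-station heuristic would pick R1 and R4 for 23, but a cheaper cover exists.
Choose R4 and R2: together they cover Holly, Pine, Maple, Cedar — every station.
Total annual cost: 13 + 8 = 21.
No cover costs less than 21.

21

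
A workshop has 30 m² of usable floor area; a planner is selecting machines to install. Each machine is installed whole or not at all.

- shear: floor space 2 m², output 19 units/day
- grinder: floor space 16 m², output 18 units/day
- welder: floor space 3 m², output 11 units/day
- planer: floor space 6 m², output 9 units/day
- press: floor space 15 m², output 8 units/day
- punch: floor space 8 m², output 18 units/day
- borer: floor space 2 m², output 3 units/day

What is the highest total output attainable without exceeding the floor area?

66

Take shear, grinder, welder, and punch: floor space 2 + 16 + 3 + 8 = 29 ≤ 30, output 19 + 18 + 11 + 18 = 66.
No other feasible combination does better.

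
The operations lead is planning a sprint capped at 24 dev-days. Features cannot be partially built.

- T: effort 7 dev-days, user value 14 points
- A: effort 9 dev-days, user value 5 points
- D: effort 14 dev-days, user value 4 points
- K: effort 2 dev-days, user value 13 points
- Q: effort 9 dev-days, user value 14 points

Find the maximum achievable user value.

41

This is an integer program with binary decision variables.
Allowing fractional choices, the relaxed optimum would be about 44.3, but features are indivisible.
T + A + K: effort 7 + 9 + 2 = 18 ≤ 24, user value 14 + 5 + 13 = 32.
T + K + Q: effort 7 + 2 + 9 = 18 ≤ 24, user value 14 + 13 + 14 = 41.
A + K + Q: effort 9 + 2 + 9 = 20 ≤ 24, user value 5 + 13 + 14 = 32.
Best is T, K, and Q with total user value 41.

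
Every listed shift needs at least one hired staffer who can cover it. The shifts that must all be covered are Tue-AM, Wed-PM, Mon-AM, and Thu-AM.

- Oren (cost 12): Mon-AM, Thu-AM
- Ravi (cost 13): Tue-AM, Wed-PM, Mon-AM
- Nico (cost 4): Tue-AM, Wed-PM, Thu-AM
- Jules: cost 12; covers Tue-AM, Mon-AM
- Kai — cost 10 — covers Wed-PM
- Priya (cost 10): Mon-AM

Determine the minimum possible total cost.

14

Choose Nico and Priya: together they cover Tue-AM, Wed-PM, Mon-AM, Thu-AM — every shift.
Total cost: 4 + 10 = 14.
No cover costs less than 14.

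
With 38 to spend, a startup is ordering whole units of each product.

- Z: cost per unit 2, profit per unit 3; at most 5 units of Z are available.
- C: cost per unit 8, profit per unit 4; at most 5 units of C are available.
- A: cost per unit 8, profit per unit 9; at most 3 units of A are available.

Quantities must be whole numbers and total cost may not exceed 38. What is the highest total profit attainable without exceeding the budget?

42

This is a bounded integer knapsack.
Z has the best ratio (3/2); taking only Z gives at most 5×3 = 15 (stopped by the supply cap of 5).
Mixing does better — 5×Z and 3×A: cost 34 ≤ 38, profit 5·3 + 3·9 = 42.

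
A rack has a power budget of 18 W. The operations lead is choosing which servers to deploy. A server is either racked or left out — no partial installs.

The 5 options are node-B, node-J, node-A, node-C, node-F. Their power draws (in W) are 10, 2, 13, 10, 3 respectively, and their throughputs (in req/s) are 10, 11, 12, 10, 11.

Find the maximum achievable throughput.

node-J + node-A + node-F: power draw 2 + 13 + 3 = 18 ≤ 18, throughput 11 + 12 + 11 = 34.
node-B + node-J + node-F: power draw 10 + 2 + 3 = 15 ≤ 18, throughput 10 + 11 + 11 = 32.
node-J + node-C + node-F: power draw 2 + 10 + 3 = 15 ≤ 18, throughput 11 + 10 + 11 = 32.
Best is node-J, node-A, and node-F with total throughput 34.

34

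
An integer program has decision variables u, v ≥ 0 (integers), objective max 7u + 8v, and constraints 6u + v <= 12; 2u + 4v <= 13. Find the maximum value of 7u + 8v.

(u,v)=(0,3): 6·0+1·3=3≤12, 2·0+4·3=12≤13, objective 24.
(u,v)=(1,2): 6·1+1·2=8≤12, 2·1+4·2=10≤13, objective 23.
(u,v)=(0,2): 6·0+1·2=2≤12, 2·0+4·2=8≤13, objective 16.
Maximum is 24 at (u,v)=(0,3).

24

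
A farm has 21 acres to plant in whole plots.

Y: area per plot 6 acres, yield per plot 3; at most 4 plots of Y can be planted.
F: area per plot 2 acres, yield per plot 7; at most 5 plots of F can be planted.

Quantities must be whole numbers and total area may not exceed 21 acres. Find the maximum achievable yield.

38

Take 1×Y and 5×F: area 16 ≤ 21, yield 1·3 + 5·7 = 38.
F has the best ratio (7/2) and is taken to its limit of 5; remaining capacity is filled optimally with the others.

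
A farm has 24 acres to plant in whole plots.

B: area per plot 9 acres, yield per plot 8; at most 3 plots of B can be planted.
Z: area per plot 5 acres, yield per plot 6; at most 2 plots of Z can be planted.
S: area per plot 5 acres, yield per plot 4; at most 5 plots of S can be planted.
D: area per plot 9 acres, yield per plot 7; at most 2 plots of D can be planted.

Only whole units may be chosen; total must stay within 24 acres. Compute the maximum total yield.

This is a bounded integer knapsack.
Take 1×B, 2×Z, and 1×S: area 24 ≤ 24, yield 1·8 + 2·6 + 1·4 = 24.
Z has the best ratio (6/5) and is taken to its limit of 2; remaining capacity is filled optimally with the others.

24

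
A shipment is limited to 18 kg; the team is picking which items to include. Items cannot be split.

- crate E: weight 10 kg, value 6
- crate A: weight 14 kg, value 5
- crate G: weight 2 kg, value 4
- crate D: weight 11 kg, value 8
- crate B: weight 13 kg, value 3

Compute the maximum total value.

This is an integer program with binary decision variables.
crate G + crate D: weight 2 + 11 = 13 ≤ 18, value 4 + 8 = 12.
crate E + crate G: weight 10 + 2 = 12 ≤ 18, value 6 + 4 = 10.
crate A + crate G: weight 14 + 2 = 16 ≤ 18, value 5 + 4 = 9.
Best is crate G and crate D with total value 12.

12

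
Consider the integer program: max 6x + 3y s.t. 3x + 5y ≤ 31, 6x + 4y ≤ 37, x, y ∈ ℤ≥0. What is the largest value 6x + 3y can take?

(x,y)=(6,0) is feasible, giving 36.
(x,y)=(5,1) is feasible, giving 33.
(x,y)=(5,0) is feasible, giving 30.
No feasible integer point exceeds 36.

36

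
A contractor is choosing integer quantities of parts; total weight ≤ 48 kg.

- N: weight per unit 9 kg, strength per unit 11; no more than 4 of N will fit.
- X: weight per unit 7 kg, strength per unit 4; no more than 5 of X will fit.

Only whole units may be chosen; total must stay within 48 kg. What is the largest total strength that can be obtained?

3×N and 3×X: weight 48 ≤ 48, strength 3·11 + 3·4 = 45.
4×N and 1×X: weight 43 ≤ 48, strength 4·11 + 1·4 = 48.
Best is 48.

48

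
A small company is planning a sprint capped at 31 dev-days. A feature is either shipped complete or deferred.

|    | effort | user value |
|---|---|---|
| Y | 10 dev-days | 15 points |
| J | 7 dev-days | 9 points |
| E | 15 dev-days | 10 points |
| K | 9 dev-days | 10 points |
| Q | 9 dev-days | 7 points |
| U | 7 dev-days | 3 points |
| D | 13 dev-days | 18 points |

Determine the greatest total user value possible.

42

This is a 0-1 knapsack instance.
Allowing fractional choices, the relaxed optimum would be about 43.1, but features are indivisible.
Y + J + D: effort 10 + 7 + 13 = 30 ≤ 31, user value 15 + 9 + 18 = 42.
J + K + D: effort 7 + 9 + 13 = 29 ≤ 31, user value 9 + 10 + 18 = 37.
Best is Y, J, and D with total user value 42.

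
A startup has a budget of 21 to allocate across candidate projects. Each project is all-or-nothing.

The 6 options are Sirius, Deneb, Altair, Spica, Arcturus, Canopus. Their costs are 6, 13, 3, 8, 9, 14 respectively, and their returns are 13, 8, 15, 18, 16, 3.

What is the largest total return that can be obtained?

Take Altair, Spica, and Arcturus: cost 3 + 8 + 9 = 20 ≤ 21, return 15 + 18 + 16 = 49.
No other feasible combination does better.

49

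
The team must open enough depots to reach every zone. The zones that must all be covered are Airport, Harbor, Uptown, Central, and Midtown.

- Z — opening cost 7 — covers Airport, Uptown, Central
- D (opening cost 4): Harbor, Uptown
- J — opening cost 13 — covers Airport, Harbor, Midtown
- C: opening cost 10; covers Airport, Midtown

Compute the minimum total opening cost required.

The greedy cost-per-new-zone heuristic would pick D, Z, and C for 21, but a cheaper cover exists.
Choose Z and J: together they cover Airport, Harbor, Uptown, Central, Midtown — every zone.
Total opening cost: 7 + 13 = 20.
No cover costs less than 20.

20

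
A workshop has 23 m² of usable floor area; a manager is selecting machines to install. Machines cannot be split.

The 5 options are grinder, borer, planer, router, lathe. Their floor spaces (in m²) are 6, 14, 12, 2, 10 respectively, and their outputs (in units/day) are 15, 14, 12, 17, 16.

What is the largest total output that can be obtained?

48

Treat it as a binary knapsack problem.
Allowing fractional choices, the relaxed optimum would be about 53.0, but machines are indivisible.
grinder + planer + router: floor space 6 + 12 + 2 = 20 ≤ 23, output 15 + 12 + 17 = 44.
grinder + router + lathe: floor space 6 + 2 + 10 = 18 ≤ 23, output 15 + 17 + 16 = 48.
grinder + borer + router: floor space 6 + 14 + 2 = 22 ≤ 23, output 15 + 14 + 17 = 46.
Best is grinder, router, and lathe with total output 48.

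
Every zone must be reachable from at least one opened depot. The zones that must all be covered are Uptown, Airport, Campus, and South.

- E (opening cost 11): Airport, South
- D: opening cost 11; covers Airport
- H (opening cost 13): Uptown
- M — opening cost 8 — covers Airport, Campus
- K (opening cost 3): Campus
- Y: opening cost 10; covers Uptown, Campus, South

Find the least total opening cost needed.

The greedy cost-per-new-zone heuristic would pick K, Y, and M for 21, but a cheaper cover exists.
Choose M and Y: together they cover Uptown, Airport, Campus, South — every zone.
Total opening cost: 8 + 10 = 18.
No cover costs less than 18.

18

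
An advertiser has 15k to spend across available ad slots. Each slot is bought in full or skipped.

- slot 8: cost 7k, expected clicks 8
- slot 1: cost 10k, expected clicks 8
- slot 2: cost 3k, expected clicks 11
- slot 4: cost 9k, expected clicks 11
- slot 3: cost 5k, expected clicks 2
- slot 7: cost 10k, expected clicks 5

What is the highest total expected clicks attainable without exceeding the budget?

22

This is a 0-1 knapsack instance.
Take slot 2 and slot 4: cost 3 + 9 = 12 ≤ 15, expected clicks 11 + 11 = 22.
No other feasible combination does better.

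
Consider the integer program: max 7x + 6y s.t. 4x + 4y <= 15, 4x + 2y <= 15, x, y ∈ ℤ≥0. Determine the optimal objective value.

(x,y)=(3,0): 4·3+4·0=12≤15, 4·3+2·0=12≤15, objective 21.
(x,y)=(2,1): 4·2+4·1=12≤15, 4·2+2·1=10≤15, objective 20.
(x,y)=(2,0): 4·2+4·0=8≤15, 4·2+2·0=8≤15, objective 14.
Maximum is 21 at (x,y)=(3,0).

21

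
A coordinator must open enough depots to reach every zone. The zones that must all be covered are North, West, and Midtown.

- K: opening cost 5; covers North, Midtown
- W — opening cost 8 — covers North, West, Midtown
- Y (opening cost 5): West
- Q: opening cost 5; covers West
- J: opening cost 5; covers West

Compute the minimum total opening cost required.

The greedy cost-per-new-zone heuristic would pick K and Y for 10, but a cheaper cover exists.
W alone covers North, West, Midtown — every zone.
Total opening cost: 8.
No cover costs less than 8.

8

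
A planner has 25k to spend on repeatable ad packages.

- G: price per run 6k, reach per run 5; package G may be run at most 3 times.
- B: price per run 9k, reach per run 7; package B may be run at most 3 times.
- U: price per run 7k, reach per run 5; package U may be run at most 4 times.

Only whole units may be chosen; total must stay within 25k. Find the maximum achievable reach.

G has the best ratio (5/6); taking only G gives at most 3×5 = 15 (stopped by the supply cap of 3).
Mixing does better — 3×G and 1×U: price 25 ≤ 25, reach 3·5 + 1·5 = 20.

20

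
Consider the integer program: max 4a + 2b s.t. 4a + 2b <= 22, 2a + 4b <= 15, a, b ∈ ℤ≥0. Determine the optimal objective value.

(a,b)=(5,1) is feasible, giving 22.
(a,b)=(5,0) is feasible, giving 20.
(a,b)=(4,1) is feasible, giving 18.
The best lattice point is (5,1), giving 22.

22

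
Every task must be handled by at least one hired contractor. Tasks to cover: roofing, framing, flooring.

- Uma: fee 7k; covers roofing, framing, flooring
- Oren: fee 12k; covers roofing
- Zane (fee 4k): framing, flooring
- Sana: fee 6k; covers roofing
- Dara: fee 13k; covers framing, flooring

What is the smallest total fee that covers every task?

The greedy cost-per-new-task heuristic would pick Zane and Sana for 10, but a cheaper cover exists.
Uma alone covers roofing, framing, flooring — every task.
Total fee: 7.
No cover costs less than 7.

7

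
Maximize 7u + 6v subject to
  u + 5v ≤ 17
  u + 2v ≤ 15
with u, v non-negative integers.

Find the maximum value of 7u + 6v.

105

(u,v)=(15,0): 1·15+5·0=15≤17, 1·15+2·0=15≤15, objective 105.
(u,v)=(14,0): 1·14+5·0=14≤17, 1·14+2·0=14≤15, objective 98.
The best lattice point is (15,0), giving 105.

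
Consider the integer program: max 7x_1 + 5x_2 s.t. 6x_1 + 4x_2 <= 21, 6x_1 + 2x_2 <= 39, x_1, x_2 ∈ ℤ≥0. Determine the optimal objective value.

25

Relaxing integrality, the LP optimum is 26.25 at (x_1,x_2) = (0, 5.25), which is not an integer point.
(x_1,x_2)=(0,5): 6·0+4·5=20≤21, 6·0+2·5=10≤39, objective 25.
(x_1,x_2)=(0,4): 6·0+4·4=16≤21, 6·0+2·4=8≤39, objective 20.
Maximum is 25 at (x_1,x_2)=(0,5).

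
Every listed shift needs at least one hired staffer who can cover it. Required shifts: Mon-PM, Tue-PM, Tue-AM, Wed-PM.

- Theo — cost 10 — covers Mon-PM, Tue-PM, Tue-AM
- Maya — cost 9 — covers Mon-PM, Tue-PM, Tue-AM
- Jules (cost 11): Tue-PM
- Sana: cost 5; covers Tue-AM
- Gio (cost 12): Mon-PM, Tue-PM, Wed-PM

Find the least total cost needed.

This is a weighted set-cover instance.
The greedy cost-per-new-shift heuristic would pick Maya and Gio for 21, but a cheaper cover exists.
Choose Sana and Gio: together they cover Mon-PM, Tue-PM, Tue-AM, Wed-PM — every shift.
Total cost: 5 + 12 = 17.
No cover costs less than 17.

17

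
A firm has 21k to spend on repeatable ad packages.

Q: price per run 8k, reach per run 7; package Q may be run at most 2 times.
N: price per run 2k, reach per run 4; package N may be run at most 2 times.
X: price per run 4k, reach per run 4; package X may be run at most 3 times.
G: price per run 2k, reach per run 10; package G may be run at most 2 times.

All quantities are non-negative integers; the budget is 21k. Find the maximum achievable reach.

40

1×Q, 2×N, 1×X, and 2×G: price 20 ≤ 21, reach 1·7 + 2·4 + 1·4 + 2·10 = 39.
2×N, 3×X, and 2×G: price 20 ≤ 21, reach 2·4 + 3·4 + 2·10 = 40.
Best is 40.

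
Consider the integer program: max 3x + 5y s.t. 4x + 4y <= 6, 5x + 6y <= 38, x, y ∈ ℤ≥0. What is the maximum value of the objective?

5

(x,y)=(0,1): 4·0+4·1=4≤6, 5·0+6·1=6≤38, objective 5.
(x,y)=(1,0): 4·1+4·0=4≤6, 5·1+6·0=5≤38, objective 3.
No feasible integer point exceeds 5.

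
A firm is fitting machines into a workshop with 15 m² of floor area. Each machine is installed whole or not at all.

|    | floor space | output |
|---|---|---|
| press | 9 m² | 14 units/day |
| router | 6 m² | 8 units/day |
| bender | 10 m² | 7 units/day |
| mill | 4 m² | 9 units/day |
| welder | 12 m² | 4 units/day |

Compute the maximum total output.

press + mill: floor space 9 + 4 = 13 ≤ 15, output 14 + 9 = 23.
press + router: floor space 9 + 6 = 15 ≤ 15, output 14 + 8 = 22.
router + mill: floor space 6 + 4 = 10 ≤ 15, output 8 + 9 = 17.
Best is press and mill with total output 23.

23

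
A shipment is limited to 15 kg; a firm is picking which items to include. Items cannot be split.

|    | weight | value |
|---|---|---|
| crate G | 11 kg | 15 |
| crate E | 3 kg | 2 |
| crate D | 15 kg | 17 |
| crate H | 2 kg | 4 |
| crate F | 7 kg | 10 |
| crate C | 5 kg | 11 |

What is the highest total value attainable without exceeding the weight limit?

Take crate H, crate F, and crate C: weight 2 + 7 + 5 = 14 ≤ 15, value 4 + 10 + 11 = 25.
No other feasible combination does better.

25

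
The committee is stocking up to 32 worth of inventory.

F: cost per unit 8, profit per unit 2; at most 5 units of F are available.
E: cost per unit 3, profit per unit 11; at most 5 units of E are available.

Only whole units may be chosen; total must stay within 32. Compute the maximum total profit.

59

This is a bounded integer knapsack.
Take 2×F and 5×E: cost 31 ≤ 32, profit 2·2 + 5·11 = 59.
E has the best ratio (11/3) and is taken to its limit of 5; remaining capacity is filled optimally with the others.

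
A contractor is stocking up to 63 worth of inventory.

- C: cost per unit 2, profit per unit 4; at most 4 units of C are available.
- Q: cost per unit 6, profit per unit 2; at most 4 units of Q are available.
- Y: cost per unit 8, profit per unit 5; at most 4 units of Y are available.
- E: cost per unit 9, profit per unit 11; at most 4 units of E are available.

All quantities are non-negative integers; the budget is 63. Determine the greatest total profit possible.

4×C, 2×Y, and 4×E: cost 60 ≤ 63, profit 4·4 + 2·5 + 4·11 = 70.
4×C, 1×Q, 1×Y, and 4×E: cost 58 ≤ 63, profit 4·4 + 1·2 + 1·5 + 4·11 = 67.
Best is 70.

70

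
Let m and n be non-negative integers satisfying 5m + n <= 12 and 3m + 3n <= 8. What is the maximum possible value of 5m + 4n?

The continuous relaxation peaks at (2.33, 0.333) with value 13.00; rounding to a feasible lattice point costs some objective.
(m,n)=(2,0): 5·2+1·0=10≤12, 3·2+3·0=6≤8, objective 10.
(m,n)=(1,1): 5·1+1·1=6≤12, 3·1+3·1=6≤8, objective 9.
(m,n)=(1,0): 5·1+1·0=5≤12, 3·1+3·0=3≤8, objective 5.
The best lattice point is (2,0), giving 10.

10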